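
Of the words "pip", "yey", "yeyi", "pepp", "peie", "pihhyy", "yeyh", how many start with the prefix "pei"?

1

Traverse to the node for "pei", then collect every word in that subtree.
Matches: "peie"
Count: 1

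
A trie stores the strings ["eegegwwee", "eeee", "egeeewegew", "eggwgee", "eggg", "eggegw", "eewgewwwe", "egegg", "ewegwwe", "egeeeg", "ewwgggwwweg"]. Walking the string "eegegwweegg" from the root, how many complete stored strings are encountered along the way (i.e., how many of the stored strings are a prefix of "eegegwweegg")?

1

Traverse "eegegwweegg" character by character; count nodes along the way that are marked as word ends.
Prefixes of the query that are stored words: "eegegwwee"
Count: 1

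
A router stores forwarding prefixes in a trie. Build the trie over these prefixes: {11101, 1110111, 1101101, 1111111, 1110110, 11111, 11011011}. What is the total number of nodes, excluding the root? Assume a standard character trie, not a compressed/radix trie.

Count nodes per top-level branch (shared prefixes stored once):
  '1'-branch (1101101, 11011011, 11101, 1110110, 1110111, 11111, 1111111): 18 nodes
Sum: 18

18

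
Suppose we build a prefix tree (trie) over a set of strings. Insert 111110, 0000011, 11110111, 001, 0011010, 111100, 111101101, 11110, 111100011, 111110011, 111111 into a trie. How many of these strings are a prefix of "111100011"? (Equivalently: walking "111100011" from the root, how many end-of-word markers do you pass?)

3

Traverse "111100011" character by character; count nodes along the way that are marked as word ends.
Prefixes of the query that are stored words: "11110", "111100", "111100011"
Count: 3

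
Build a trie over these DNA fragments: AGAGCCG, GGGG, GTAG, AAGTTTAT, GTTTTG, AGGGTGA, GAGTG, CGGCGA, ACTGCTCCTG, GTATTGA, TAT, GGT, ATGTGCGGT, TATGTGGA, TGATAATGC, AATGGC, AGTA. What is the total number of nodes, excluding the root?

84

Trace insertions, counting only characters that open a new branch:
  "AGAGCCG" → 7 new (A, G, A, G, C, C, G)
  "GGGG" → 4 new (G, G, G, G)
  "GTAG" → prefix "G" already present; 3 new (T, A, G)
  "AAGTTTAT" → prefix "A" already present; 7 new (A, G, T, T, T, A, T)
  "GTTTTG" → prefix "GT" already present; 4 new (T, T, T, G)
  "AGGGTGA" → prefix "AG" already present; 5 new (G, G, T, G, A)
  "GAGTG" → prefix "G" already present; 4 new (A, G, T, G)
  "CGGCGA" → 6 new (C, G, G, C, G, A)
  "ACTGCTCCTG" → prefix "A" already present; 9 new (C, T, G, C, T, C, C, T, G)
  "GTATTGA" → prefix "GTA" already present; 4 new (T, T, G, A)
  "TAT" → 3 new (T, A, T)
  "GGT" → prefix "GG" already present; 1 new (T)
  "ATGTGCGGT" → prefix "A" already present; 8 new (T, G, T, G, C, G, G, T)
  "TATGTGGA" → prefix "TAT" already present; 5 new (G, T, G, G, A)
  "TGATAATGC" → prefix "T" already present; 8 new (G, A, T, A, A, T, G, C)
  "AATGGC" → prefix "AA" already present; 4 new (T, G, G, C)
  "AGTA" → prefix "AG" already present; 2 new (T, A)
Total nodes = 7 + 4 + 3 + 7 + 4 + 5 + 4 + 6 + 9 + 4 + 3 + 1 + 8 + 5 + 8 + 4 + 2 = 84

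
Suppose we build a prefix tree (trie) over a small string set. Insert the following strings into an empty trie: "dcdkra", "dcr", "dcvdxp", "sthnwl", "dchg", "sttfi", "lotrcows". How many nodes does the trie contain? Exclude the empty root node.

30

Count nodes per top-level branch (shared prefixes stored once):
  'd'-branch (dcdkra, dchg, dcr, dcvdxp): 13 nodes
  'l'-branch (lotrcows): 8 nodes
  's'-branch (sthnwl, sttfi): 9 nodes
Sum: 30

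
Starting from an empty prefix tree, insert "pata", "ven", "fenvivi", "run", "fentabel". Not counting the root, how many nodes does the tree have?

22

Insert word by word; a character creates a node only if that edge doesn't already exist:
  "pata" → 4 new (p, a, t, a)
  "ven" → 3 new (v, e, n)
  "fenvivi" → 7 new (f, e, n, v, i, v, i)
  "run" → 3 new (r, u, n)
  "fentabel" → prefix "fen" already present; 5 new (t, a, b, e, l)
Total nodes = 4 + 3 + 7 + 3 + 5 = 22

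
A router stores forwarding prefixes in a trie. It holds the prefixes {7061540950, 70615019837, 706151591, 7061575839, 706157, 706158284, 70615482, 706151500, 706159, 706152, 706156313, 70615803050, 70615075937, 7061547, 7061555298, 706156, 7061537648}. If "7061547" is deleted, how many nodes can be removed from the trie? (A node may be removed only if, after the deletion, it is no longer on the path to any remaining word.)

1

After clearing the end-marker at "7061547", prune upward until reaching a node still needed by another word.
The suffix "7" (1 node) is used only by "7061547"; the node for "706154" still has the child "0", so pruning stops there.
Nodes removed: 1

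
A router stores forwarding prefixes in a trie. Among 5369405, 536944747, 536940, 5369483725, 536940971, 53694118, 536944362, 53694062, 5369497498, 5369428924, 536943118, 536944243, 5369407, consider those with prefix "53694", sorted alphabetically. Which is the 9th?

DFS of the "53694" subtree visits, in order: "536940", "5369405", "53694062", "5369407", "536940971", "53694118", "5369428924", "536943118", "536944243", "536944362", "536944747", "5369483725", "5369497498"
Position 9: 536944243

536944243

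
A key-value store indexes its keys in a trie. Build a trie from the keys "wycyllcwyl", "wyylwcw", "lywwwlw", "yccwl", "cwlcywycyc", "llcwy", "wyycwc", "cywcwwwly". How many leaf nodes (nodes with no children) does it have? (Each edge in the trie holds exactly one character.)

8

A leaf is a node with no children — equivalently, the end of a word that is not a proper prefix of any other stored word.
Those words: "cwlcywycyc", "cywcwwwly", "llcwy", "lywwwlw", "wycyllcwyl", "wyycwc", "wyylwcw", "yccwl"
Leaf count: 8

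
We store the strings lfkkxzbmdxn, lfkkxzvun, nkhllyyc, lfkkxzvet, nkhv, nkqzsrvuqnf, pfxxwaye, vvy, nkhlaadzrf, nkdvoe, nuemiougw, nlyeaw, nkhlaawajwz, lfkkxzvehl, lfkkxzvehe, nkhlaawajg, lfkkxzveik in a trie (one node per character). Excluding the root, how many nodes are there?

Trace insertions, counting only characters that open a new branch:
  "lfkkxzbmdxn" → 11 new (l, f, k, k, x, z, b, m, d, x, n)
  "lfkkxzvun" → prefix "lfkkxz" already present; 3 new (v, u, n)
  "nkhllyyc" → 8 new (n, k, h, l, l, y, y, c)
  "lfkkxzvet" → prefix "lfkkxzv" already present; 2 new (e, t)
  "nkhv" → prefix "nkh" already present; 1 new (v)
  "nkqzsrvuqnf" → prefix "nk" already present; 9 new (q, z, s, r, v, u, q, n, f)
  "pfxxwaye" → 8 new (p, f, x, x, w, a, y, e)
  "vvy" → 3 new (v, v, y)
  "nkhlaadzrf" → prefix "nkhl" already present; 6 new (a, a, d, z, r, f)
  "nkdvoe" → prefix "nk" already present; 4 new (d, v, o, e)
  "nuemiougw" → prefix "n" already present; 8 new (u, e, m, i, o, u, g, w)
  "nlyeaw" → prefix "n" already present; 5 new (l, y, e, a, w)
  "nkhlaawajwz" → prefix "nkhlaa" already present; 5 new (w, a, j, w, z)
  "lfkkxzvehl" → prefix "lfkkxzve" already present; 2 new (h, l)
  "lfkkxzvehe" → prefix "lfkkxzveh" already present; 1 new (e)
  "nkhlaawajg" → prefix "nkhlaawaj" already present; 1 new (g)
  "lfkkxzveik" → prefix "lfkkxzve" already present; 2 new (i, k)
Total nodes = 11 + 3 + 8 + 2 + 1 + 9 + 8 + 3 + 6 + 4 + 8 + 5 + 5 + 2 + 1 + 1 + 2 = 79

79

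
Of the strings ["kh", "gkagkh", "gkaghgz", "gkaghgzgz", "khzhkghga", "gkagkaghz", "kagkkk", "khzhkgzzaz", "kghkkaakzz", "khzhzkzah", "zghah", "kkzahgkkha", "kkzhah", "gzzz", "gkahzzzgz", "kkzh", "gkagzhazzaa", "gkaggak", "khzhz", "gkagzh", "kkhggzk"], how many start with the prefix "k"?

Traverse to the node for "k", then collect every word in that subtree.
Matches: "kagkkk", "kghkkaakzz", "kh", "khzhkghga", "khzhkgzzaz", "khzhz", "khzhzkzah", "kkhggzk", "kkzahgkkha", "kkzh", "kkzhah"
Count: 11

11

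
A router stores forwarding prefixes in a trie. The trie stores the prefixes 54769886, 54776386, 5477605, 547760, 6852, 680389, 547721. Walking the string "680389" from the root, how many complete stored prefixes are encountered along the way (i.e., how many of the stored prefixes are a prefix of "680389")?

1

Check each prefix of "680389" against the stored set — each match is an end-marker on the path.
Prefixes of the query that are stored words: "680389"
Count: 1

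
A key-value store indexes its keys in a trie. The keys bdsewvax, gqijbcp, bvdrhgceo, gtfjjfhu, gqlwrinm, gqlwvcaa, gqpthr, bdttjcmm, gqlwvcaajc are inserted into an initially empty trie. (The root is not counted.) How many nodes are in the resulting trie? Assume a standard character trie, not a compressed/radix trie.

52

Count nodes per top-level branch (shared prefixes stored once):
  'b'-branch (bdsewvax, bdttjcmm, bvdrhgceo): 22 nodes
  'g'-branch (gqijbcp, gqlwrinm, gqlwvcaa, gqlwvcaajc, gqpthr, gtfjjfhu): 30 nodes
Sum: 52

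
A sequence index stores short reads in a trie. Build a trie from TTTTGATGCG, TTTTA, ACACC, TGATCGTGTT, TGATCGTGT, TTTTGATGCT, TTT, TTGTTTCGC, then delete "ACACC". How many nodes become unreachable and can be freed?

5

After clearing the end-marker at "ACACC", prune upward until reaching a node still needed by another word.
No other word shares any prefix with "ACACC", so all 5 of its nodes go.
Nodes removed: 5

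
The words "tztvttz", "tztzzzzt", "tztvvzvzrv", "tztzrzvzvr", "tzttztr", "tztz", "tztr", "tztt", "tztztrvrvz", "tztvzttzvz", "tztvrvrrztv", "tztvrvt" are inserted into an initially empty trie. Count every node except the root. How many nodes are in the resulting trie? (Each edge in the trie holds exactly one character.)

49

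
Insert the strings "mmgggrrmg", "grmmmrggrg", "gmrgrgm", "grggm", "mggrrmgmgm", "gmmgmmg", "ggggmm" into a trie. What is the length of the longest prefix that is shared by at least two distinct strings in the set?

2

Look for the deepest trie node that still has at least two words in its subtree.
"gmmgmmg" and "gmrgrgm" agree on "gm" (2 characters) before diverging; nothing deeper is shared.
Longest shared-prefix length: 2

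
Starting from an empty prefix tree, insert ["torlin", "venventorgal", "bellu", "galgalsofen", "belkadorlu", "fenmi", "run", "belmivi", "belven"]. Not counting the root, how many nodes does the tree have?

56

For each word, the new-node count is its length minus the longest prefix already in the trie:
  "torlin" → 6 new (t, o, r, l, i, n)
  "venventorgal" → 12 new (v, e, n, v, e, n, t, o, r, g, a, l)
  "bellu" → 5 new (b, e, l, l, u)
  "galgalsofen" → 11 new (g, a, l, g, a, l, s, o, f, e, n)
  "belkadorlu" → prefix "bel" already present; 7 new (k, a, d, o, r, l, u)
  "fenmi" → 5 new (f, e, n, m, i)
  "run" → 3 new (r, u, n)
  "belmivi" → prefix "bel" already present; 4 new (m, i, v, i)
  "belven" → prefix "bel" already present; 3 new (v, e, n)
Total nodes = 6 + 12 + 5 + 11 + 7 + 5 + 3 + 4 + 3 = 56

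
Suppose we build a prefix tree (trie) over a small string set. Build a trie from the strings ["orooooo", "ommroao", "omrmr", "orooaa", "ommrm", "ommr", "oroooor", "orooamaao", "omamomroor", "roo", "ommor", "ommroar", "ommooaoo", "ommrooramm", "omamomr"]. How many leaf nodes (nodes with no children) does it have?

13

A leaf is a node with no children — equivalently, the end of a word that is not a proper prefix of any other stored word.
Those words: "omamomroor", "ommooaoo", "ommor", "ommrm", "ommroao", "ommroar", "ommrooramm", "omrmr", "orooaa", "orooamaao", "orooooo", "oroooor", "roo"
Leaf count: 13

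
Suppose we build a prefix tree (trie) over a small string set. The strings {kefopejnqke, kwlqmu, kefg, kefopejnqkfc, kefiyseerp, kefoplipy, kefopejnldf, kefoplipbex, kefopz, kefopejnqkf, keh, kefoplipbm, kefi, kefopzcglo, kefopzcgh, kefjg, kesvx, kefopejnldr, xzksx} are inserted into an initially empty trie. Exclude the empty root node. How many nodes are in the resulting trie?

55

Insert word by word; a character creates a node only if that edge doesn't already exist:
  "kefopejnqke" → 11 new (k, e, f, o, p, e, j, n, q, k, e)
  "kwlqmu" → prefix "k" already present; 5 new (w, l, q, m, u)
  "kefg" → prefix "kef" already present; 1 new (g)
  "kefopejnqkfc" → prefix "kefopejnqk" already present; 2 new (f, c)
  "kefiyseerp" → prefix "kef" already present; 7 new (i, y, s, e, e, r, p)
  "kefoplipy" → prefix "kefop" already present; 4 new (l, i, p, y)
  "kefopejnldf" → prefix "kefopejn" already present; 3 new (l, d, f)
  "kefoplipbex" → prefix "kefoplip" already present; 3 new (b, e, x)
  "kefopz" → prefix "kefop" already present; 1 new (z)
  "kefopejnqkf" → prefix "kefopejnqkf" already present; 0 new (none)
  "keh" → prefix "ke" already present; 1 new (h)
  "kefoplipbm" → prefix "kefoplipb" already present; 1 new (m)
  "kefi" → prefix "kefi" already present; 0 new (none)
  "kefopzcglo" → prefix "kefopz" already present; 4 new (c, g, l, o)
  "kefopzcgh" → prefix "kefopzcg" already present; 1 new (h)
  "kefjg" → prefix "kef" already present; 2 new (j, g)
  "kesvx" → prefix "ke" already present; 3 new (s, v, x)
  "kefopejnldr" → prefix "kefopejnld" already present; 1 new (r)
  "xzksx" → 5 new (x, z, k, s, x)
Total nodes = 11 + 5 + 1 + 2 + 7 + 4 + 3 + 3 + 1 + 0 + 1 + 1 + 0 + 4 + 1 + 2 + 3 + 1 + 5 = 55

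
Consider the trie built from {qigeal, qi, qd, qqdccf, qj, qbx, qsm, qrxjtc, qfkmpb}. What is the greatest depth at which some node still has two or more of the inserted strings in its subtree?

2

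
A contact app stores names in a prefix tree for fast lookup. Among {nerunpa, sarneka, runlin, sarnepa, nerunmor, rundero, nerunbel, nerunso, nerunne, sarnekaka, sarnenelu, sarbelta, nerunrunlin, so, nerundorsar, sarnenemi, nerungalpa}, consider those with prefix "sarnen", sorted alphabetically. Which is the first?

sarnenelu

Filter for "sarnen…" and sort: "sarnenelu", "sarnenemi"
Position 1: sarnenelu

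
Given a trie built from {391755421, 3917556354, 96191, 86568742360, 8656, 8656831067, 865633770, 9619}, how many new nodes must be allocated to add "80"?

The longest prefix of "80" already in the trie is "8" (length 1).
Each of the 1 remaining characters creates one node.

1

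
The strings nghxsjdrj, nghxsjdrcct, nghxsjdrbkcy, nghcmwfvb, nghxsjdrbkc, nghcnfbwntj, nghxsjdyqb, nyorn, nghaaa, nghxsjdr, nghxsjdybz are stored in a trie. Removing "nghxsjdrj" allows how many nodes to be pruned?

Walk "nghxsjdrj" from the leaf back toward the root, removing each node that no remaining word uses.
The suffix "j" (1 node) is used only by "nghxsjdrj"; the node for "nghxsjdr" still has the child "c", so pruning stops there.
Nodes removed: 1

1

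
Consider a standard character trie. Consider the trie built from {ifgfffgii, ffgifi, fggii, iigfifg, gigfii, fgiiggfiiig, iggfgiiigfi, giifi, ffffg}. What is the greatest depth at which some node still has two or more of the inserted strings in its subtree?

2

The deepest shared node is where two words last agree before diverging.
"ffffg" and "ffgifi" agree on "ff" (2 characters) before diverging; nothing deeper is shared.
Longest shared-prefix length: 2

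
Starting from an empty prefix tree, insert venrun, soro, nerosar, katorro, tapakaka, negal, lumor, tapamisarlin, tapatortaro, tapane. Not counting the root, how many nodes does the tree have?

57

Count nodes per top-level branch (shared prefixes stored once):
  'k'-branch (katorro): 7 nodes
  'l'-branch (lumor): 5 nodes
  'n'-branch (negal, nerosar): 10 nodes
  's'-branch (soro): 4 nodes
  't'-branch (tapakaka, tapamisarlin, tapane, tapatortaro): 25 nodes
  'v'-branch (venrun): 6 nodes
Sum: 57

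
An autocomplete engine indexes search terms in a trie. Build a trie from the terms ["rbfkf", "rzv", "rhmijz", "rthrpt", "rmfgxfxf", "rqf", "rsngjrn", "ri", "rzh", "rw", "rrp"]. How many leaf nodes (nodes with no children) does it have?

Leaves are exactly the stored words that no other stored word extends.
Those words: "rbfkf", "rhmijz", "ri", "rmfgxfxf", "rqf", "rrp", "rsngjrn", "rthrpt", "rw", "rzh", "rzv"
Leaf count: 11

11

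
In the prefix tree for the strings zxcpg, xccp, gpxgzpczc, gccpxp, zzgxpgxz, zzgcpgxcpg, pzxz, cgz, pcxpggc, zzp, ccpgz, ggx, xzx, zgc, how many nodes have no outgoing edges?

14

A leaf is a node with no children — equivalently, the end of a word that is not a proper prefix of any other stored word.
Those words: "ccpgz", "cgz", "gccpxp", "ggx", "gpxgzpczc", "pcxpggc", "pzxz", "xccp", "xzx", "zgc", "zxcpg", "zzgcpgxcpg", "zzgxpgxz", "zzp"
Leaf count: 14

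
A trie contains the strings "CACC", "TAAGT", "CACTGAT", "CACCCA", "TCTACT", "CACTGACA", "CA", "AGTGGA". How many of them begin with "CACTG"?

2

Filter for entries beginning with "CACTG":
Matches: "CACTGACA", "CACTGAT"
Count: 2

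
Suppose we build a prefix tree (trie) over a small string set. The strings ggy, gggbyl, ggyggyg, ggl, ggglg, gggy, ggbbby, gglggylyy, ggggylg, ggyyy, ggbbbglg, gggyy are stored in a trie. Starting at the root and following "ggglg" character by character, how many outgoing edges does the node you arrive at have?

0

Walk "ggglg" from the root, arriving at one node.
No stored string extends past "ggglg".
That node has 0 child edges.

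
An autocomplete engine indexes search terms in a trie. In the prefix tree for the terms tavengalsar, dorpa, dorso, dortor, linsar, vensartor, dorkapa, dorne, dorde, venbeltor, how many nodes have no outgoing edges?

10

A leaf is a node with no children — equivalently, the end of a word that is not a proper prefix of any other stored word.
Those words: "dorde", "dorkapa", "dorne", "dorpa", "dorso", "dortor", "linsar", "tavengalsar", "venbeltor", "vensartor"
Leaf count: 10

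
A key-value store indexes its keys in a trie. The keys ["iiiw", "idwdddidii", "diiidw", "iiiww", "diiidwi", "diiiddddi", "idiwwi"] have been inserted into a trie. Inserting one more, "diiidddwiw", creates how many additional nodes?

3

Walking "diiidddwiw" from the root, the first 7 characters ("diiiddd") follow existing edges; "w" is the first miss.
Each of the 3 remaining characters creates one node.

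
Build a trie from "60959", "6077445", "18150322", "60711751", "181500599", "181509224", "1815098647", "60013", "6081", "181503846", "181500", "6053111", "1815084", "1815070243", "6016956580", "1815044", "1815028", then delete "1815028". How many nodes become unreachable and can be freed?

Walk "1815028" from the leaf back toward the root, removing each node that no remaining word uses.
The suffix "28" (2 nodes) is used only by "1815028"; the node for "18150" still has the child "3", so pruning stops there.
Nodes removed: 2

2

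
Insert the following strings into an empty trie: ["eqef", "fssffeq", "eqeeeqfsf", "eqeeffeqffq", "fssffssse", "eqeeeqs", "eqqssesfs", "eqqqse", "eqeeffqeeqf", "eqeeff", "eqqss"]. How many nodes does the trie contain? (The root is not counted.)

44

Trace insertions, counting only characters that open a new branch:
  "eqef" → 4 new (e, q, e, f)
  "fssffeq" → 7 new (f, s, s, f, f, e, q)
  "eqeeeqfsf" → prefix "eqe" already present; 6 new (e, e, q, f, s, f)
  "eqeeffeqffq" → prefix "eqee" already present; 7 new (f, f, e, q, f, f, q)
  "fssffssse" → prefix "fssff" already present; 4 new (s, s, s, e)
  "eqeeeqs" → prefix "eqeeeq" already present; 1 new (s)
  "eqqssesfs" → prefix "eq" already present; 7 new (q, s, s, e, s, f, s)
  "eqqqse" → prefix "eqq" already present; 3 new (q, s, e)
  "eqeeffqeeqf" → prefix "eqeeff" already present; 5 new (q, e, e, q, f)
  "eqeeff" → prefix "eqeeff" already present; 0 new (none)
  "eqqss" → prefix "eqqss" already present; 0 new (none)
Total nodes = 4 + 7 + 6 + 7 + 4 + 1 + 7 + 3 + 5 + 0 + 0 = 44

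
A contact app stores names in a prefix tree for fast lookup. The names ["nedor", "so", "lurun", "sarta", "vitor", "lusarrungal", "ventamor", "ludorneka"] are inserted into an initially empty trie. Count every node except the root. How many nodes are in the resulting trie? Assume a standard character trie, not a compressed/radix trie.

44

Trace insertions, counting only characters that open a new branch:
  "nedor" → 5 new (n, e, d, o, r)
  "so" → 2 new (s, o)
  "lurun" → 5 new (l, u, r, u, n)
  "sarta" → prefix "s" already present; 4 new (a, r, t, a)
  "vitor" → 5 new (v, i, t, o, r)
  "lusarrungal" → prefix "lu" already present; 9 new (s, a, r, r, u, n, g, a, l)
  "ventamor" → prefix "v" already present; 7 new (e, n, t, a, m, o, r)
  "ludorneka" → prefix "lu" already present; 7 new (d, o, r, n, e, k, a)
Total nodes = 5 + 2 + 5 + 4 + 5 + 9 + 7 + 7 = 44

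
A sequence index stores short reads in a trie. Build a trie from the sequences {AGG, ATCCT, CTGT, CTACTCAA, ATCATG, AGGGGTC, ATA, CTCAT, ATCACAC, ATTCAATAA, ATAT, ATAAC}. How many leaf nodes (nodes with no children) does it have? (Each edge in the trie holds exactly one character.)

10

Leaves are exactly the stored words that no other stored word extends.
Those words: "AGGGGTC", "ATAAC", "ATAT", "ATCACAC", "ATCATG", "ATCCT", "ATTCAATAA", "CTACTCAA", "CTCAT", "CTGT"
Leaf count: 10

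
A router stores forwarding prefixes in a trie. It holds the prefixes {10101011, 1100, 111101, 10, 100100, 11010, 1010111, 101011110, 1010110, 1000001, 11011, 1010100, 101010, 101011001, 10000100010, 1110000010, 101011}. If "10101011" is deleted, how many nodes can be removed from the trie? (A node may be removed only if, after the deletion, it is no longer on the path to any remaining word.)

2

Walk "10101011" from the leaf back toward the root, removing each node that no remaining word uses.
The suffix "11" (2 nodes) is used only by "10101011"; the node for "101010" still has the child "0", so pruning stops there.
Nodes removed: 2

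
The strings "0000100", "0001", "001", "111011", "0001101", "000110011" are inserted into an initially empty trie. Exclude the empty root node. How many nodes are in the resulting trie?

21

Trie structure (* marks end of a word):
(root)
├─ 0
│  └─ 0
│     ├─ 0
│     │  ├─ 0
│     │  │  └─ 1
│     │  │     └─ 0
│     │  │        └─ 0 *
│     │  └─ 1 *
│     │     └─ 1
│     │        └─ 0
│     │           ├─ 0
│     │           │  └─ 1
│     │           │     └─ 1 *
│     │           └─ 1 *
│     └─ 1 *
└─ 1
   └─ 1
      └─ 1
         └─ 0
            └─ 1
               └─ 1 *
Counting every labelled node above: 21.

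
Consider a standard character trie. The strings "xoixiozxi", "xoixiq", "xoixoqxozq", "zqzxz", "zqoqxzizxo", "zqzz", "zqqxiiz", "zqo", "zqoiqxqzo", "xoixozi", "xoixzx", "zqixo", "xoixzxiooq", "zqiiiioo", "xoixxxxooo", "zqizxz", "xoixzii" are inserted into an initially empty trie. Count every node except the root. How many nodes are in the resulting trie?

68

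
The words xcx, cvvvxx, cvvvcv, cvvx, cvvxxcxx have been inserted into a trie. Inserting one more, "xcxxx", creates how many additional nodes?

2

The longest prefix of "xcxxx" already in the trie is "xcx" (length 3).
Each of the 2 remaining characters creates one node.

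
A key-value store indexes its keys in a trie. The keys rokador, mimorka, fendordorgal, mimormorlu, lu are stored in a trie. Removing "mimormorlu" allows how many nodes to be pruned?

5

Walk "mimormorlu" from the leaf back toward the root, removing each node that no remaining word uses.
The suffix "morlu" (5 nodes) is used only by "mimormorlu"; the node for "mimor" still has the child "k", so pruning stops there.
Nodes removed: 5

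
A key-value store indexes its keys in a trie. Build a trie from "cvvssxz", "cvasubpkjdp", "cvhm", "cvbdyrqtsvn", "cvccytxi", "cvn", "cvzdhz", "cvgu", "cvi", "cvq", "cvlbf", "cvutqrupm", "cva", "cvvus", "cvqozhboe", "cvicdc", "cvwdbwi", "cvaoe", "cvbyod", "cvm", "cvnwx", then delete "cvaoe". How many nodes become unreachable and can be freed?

A node on "cvaoe"'s path can go only if nothing else ends at it or branches off below it.
The suffix "oe" (2 nodes) is used only by "cvaoe"; the node for "cva" still has the child "s", so pruning stops there.
Nodes removed: 2

2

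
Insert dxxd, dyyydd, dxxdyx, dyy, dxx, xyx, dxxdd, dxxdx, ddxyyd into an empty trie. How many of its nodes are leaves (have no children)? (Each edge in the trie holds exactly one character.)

6

Leaves are exactly the stored words that no other stored word extends.
Those words: "ddxyyd", "dxxdd", "dxxdx", "dxxdyx", "dyyydd", "xyx"
Leaf count: 6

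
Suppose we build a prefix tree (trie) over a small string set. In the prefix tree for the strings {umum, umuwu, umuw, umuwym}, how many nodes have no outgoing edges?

Leaves are exactly the stored words that no other stored word extends.
Those words: "umum", "umuwu", "umuwym"
Leaf count: 3

3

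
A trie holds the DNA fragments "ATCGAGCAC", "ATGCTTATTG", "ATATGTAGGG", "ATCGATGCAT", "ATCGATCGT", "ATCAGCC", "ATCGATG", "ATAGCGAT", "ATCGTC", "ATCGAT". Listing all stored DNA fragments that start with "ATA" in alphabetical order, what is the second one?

ATATGTAGGG

DFS of the "ATA" subtree visits, in order: "ATAGCGAT", "ATATGTAGGG"
Position 2: ATATGTAGGG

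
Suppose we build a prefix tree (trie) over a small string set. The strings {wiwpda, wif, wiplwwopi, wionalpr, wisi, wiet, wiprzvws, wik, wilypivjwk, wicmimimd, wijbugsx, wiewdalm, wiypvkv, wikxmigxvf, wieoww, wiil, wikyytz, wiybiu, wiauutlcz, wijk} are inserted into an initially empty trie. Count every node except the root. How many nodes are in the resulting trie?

Count nodes per top-level branch (shared prefixes stored once):
  'w'-branch (wiauutlcz, wicmimimd, wieoww, wiet, wiewdalm, wif, wiil, wijbugsx, wijk, wik, wikxmigxvf, wikyytz, wilypivjwk, wionalpr, wiplwwopi, wiprzvws, wisi, wiwpda, wiybiu, wiypvkv): 88 nodes
Sum: 88

88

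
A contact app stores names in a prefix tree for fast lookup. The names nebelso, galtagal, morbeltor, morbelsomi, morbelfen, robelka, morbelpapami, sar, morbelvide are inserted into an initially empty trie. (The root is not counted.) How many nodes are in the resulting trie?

51

Insert word by word; a character creates a node only if that edge doesn't already exist:
  "nebelso" → 7 new (n, e, b, e, l, s, o)
  "galtagal" → 8 new (g, a, l, t, a, g, a, l)
  "morbeltor" → 9 new (m, o, r, b, e, l, t, o, r)
  "morbelsomi" → prefix "morbel" already present; 4 new (s, o, m, i)
  "morbelfen" → prefix "morbel" already present; 3 new (f, e, n)
  "robelka" → 7 new (r, o, b, e, l, k, a)
  "morbelpapami" → prefix "morbel" already present; 6 new (p, a, p, a, m, i)
  "sar" → 3 new (s, a, r)
  "morbelvide" → prefix "morbel" already present; 4 new (v, i, d, e)
Total nodes = 7 + 8 + 9 + 4 + 3 + 7 + 6 + 3 + 4 = 51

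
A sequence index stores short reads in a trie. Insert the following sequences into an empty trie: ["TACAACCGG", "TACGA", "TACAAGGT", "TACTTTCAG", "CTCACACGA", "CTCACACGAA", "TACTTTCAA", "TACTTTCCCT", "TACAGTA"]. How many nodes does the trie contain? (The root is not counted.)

Trie structure (* marks end of a word):
(root)
├─ C
│  └─ T
│     └─ C
│        └─ A
│           └─ C
│              └─ A
│                 └─ C
│                    └─ G
│                       └─ A *
│                          └─ A *
└─ T
   └─ A
      └─ C
         ├─ A
         │  ├─ A
         │  │  ├─ C
         │  │  │  └─ C
         │  │  │     └─ G
         │  │  │        └─ G *
         │  │  └─ G
         │  │     └─ G
         │  │        └─ T *
         │  └─ G
         │     └─ T
         │        └─ A *
         ├─ G
         │  └─ A *
         └─ T
            └─ T
               └─ T
                  └─ C
                     ├─ A
                     │  ├─ A *
                     │  └─ G *
                     └─ C
                        └─ C
                           └─ T *
Counting every labelled node above: 37.

37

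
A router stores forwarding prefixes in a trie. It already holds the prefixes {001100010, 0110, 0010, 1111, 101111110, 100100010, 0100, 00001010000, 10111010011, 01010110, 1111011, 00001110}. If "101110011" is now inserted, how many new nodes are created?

The longest prefix of "101110011" already in the trie is "101110" (length 6).
New nodes needed: |"101110011"| − 6 = 9 − 6 = 3.

3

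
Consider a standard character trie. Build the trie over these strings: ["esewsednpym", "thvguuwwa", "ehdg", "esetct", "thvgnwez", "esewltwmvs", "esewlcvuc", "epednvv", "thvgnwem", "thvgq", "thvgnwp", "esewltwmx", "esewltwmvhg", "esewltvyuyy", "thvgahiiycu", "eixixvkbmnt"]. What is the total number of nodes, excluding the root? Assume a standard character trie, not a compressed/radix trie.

For each word, the new-node count is its length minus the longest prefix already in the trie:
  "esewsednpym" → 11 new (e, s, e, w, s, e, d, n, p, y, m)
  "thvguuwwa" → 9 new (t, h, v, g, u, u, w, w, a)
  "ehdg" → prefix "e" already present; 3 new (h, d, g)
  "esetct" → prefix "ese" already present; 3 new (t, c, t)
  "thvgnwez" → prefix "thvg" already present; 4 new (n, w, e, z)
  "esewltwmvs" → prefix "esew" already present; 6 new (l, t, w, m, v, s)
  "esewlcvuc" → prefix "esewl" already present; 4 new (c, v, u, c)
  "epednvv" → prefix "e" already present; 6 new (p, e, d, n, v, v)
  "thvgnwem" → prefix "thvgnwe" already present; 1 new (m)
  "thvgq" → prefix "thvg" already present; 1 new (q)
  "thvgnwp" → prefix "thvgnw" already present; 1 new (p)
  "esewltwmx" → prefix "esewltwm" already present; 1 new (x)
  "esewltwmvhg" → prefix "esewltwmv" already present; 2 new (h, g)
  "esewltvyuyy" → prefix "esewlt" already present; 5 new (v, y, u, y, y)
  "thvgahiiycu" → prefix "thvg" already present; 7 new (a, h, i, i, y, c, u)
  "eixixvkbmnt" → prefix "e" already present; 10 new (i, x, i, x, v, k, b, m, n, t)
Total nodes = 11 + 9 + 3 + 3 + 4 + 6 + 4 + 6 + 1 + 1 + 1 + 1 + 2 + 5 + 7 + 10 = 74

74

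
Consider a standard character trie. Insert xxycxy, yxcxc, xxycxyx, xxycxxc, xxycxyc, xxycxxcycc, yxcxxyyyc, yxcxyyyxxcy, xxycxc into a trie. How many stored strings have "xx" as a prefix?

Filter for entries beginning with "xx":
Matches: "xxycxc", "xxycxxc", "xxycxxcycc", "xxycxy", "xxycxyc", "xxycxyx"
Count: 6

6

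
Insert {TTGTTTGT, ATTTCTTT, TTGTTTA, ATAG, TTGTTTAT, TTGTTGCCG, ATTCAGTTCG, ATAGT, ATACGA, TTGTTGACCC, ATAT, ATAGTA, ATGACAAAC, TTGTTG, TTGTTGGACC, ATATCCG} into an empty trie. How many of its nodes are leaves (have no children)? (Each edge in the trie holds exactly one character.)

11

A leaf is a node with no children — equivalently, the end of a word that is not a proper prefix of any other stored word.
Those words: "ATACGA", "ATAGTA", "ATATCCG", "ATGACAAAC", "ATTCAGTTCG", "ATTTCTTT", "TTGTTGACCC", "TTGTTGCCG", "TTGTTGGACC", "TTGTTTAT", "TTGTTTGT"
Leaf count: 11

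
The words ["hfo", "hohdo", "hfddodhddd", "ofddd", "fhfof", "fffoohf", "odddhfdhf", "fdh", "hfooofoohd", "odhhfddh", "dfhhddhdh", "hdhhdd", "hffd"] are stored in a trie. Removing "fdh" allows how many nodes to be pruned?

2

After clearing the end-marker at "fdh", prune upward until reaching a node still needed by another word.
The suffix "dh" (2 nodes) is used only by "fdh"; the node for "f" still has the child "h", so pruning stops there.
Nodes removed: 2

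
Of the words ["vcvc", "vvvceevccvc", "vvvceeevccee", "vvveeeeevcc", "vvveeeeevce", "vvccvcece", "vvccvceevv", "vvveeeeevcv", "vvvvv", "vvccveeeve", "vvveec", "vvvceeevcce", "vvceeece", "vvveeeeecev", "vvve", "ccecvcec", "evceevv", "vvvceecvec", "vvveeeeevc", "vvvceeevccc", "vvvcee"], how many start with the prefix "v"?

Filter for entries beginning with "v":
Matches: "vcvc", "vvccvcece", "vvccvceevv", "vvccveeeve", "vvceeece", "vvvcee", "vvvceecvec", "vvvceeevccc", "vvvceeevcce", "vvvceeevccee", "vvvceevccvc", "vvve", "vvveec", "vvveeeeecev", "vvveeeeevc", "vvveeeeevcc", "vvveeeeevce", "vvveeeeevcv", "vvvvv"
Count: 19

19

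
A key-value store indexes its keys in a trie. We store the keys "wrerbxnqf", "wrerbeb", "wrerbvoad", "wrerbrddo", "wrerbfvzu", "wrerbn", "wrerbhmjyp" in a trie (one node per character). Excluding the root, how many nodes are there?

Trie structure (* marks end of a word):
(root)
└─ w
   └─ r
      └─ e
         └─ r
            └─ b
               ├─ e
               │  └─ b *
               ├─ f
               │  └─ v
               │     └─ z
               │        └─ u *
               ├─ h
               │  └─ m
               │     └─ j
               │        └─ y
               │           └─ p *
               ├─ n *
               ├─ r
               │  └─ d
               │     └─ d
               │        └─ o *
               ├─ v
               │  └─ o
               │     └─ a
               │        └─ d *
               └─ x
                  └─ n
                     └─ q
                        └─ f *
Counting every labelled node above: 29.

29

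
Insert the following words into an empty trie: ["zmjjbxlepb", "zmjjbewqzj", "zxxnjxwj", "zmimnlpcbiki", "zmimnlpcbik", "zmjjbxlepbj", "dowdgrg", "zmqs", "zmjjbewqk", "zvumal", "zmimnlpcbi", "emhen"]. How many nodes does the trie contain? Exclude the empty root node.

53

Trace insertions, counting only characters that open a new branch:
  "zmjjbxlepb" → 10 new (z, m, j, j, b, x, l, e, p, b)
  "zmjjbewqzj" → prefix "zmjjb" already present; 5 new (e, w, q, z, j)
  "zxxnjxwj" → prefix "z" already present; 7 new (x, x, n, j, x, w, j)
  "zmimnlpcbiki" → prefix "zm" already present; 10 new (i, m, n, l, p, c, b, i, k, i)
  "zmimnlpcbik" → prefix "zmimnlpcbik" already present; 0 new (none)
  "zmjjbxlepbj" → prefix "zmjjbxlepb" already present; 1 new (j)
  "dowdgrg" → 7 new (d, o, w, d, g, r, g)
  "zmqs" → prefix "zm" already present; 2 new (q, s)
  "zmjjbewqk" → prefix "zmjjbewq" already present; 1 new (k)
  "zvumal" → prefix "z" already present; 5 new (v, u, m, a, l)
  "zmimnlpcbi" → prefix "zmimnlpcbi" already present; 0 new (none)
  "emhen" → 5 new (e, m, h, e, n)
Total nodes = 10 + 5 + 7 + 10 + 0 + 1 + 7 + 2 + 1 + 5 + 0 + 5 = 53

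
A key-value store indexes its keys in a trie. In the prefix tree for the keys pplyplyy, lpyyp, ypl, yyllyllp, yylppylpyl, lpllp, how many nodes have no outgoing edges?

6

Leaves are exactly the stored words that no other stored word extends.
Those words: "lpllp", "lpyyp", "pplyplyy", "ypl", "yyllyllp", "yylppylpyl"
Leaf count: 6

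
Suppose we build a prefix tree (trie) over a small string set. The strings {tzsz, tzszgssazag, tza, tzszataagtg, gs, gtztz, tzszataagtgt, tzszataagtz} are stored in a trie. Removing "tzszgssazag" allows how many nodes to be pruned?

7

A node on "tzszgssazag"'s path can go only if nothing else ends at it or branches off below it.
The suffix "gssazag" (7 nodes) is used only by "tzszgssazag"; the node for "tzsz" still has the child "a", so pruning stops there.
Nodes removed: 7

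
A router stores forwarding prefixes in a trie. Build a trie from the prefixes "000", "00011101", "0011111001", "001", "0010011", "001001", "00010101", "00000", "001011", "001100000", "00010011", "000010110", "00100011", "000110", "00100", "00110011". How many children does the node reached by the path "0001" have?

2

Walk "0001" from the root, arriving at one node.
Characters that immediately follow "0001" among the stored strings: {0, 1}.
That node has 2 child edges.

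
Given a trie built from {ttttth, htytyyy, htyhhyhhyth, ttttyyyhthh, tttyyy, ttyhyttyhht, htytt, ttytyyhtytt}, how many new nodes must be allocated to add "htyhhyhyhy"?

Walking "htyhhyhyhy" from the root, the first 7 characters ("htyhhyh") follow existing edges; "y" is the first miss.
Each of the 3 remaining characters creates one node.

3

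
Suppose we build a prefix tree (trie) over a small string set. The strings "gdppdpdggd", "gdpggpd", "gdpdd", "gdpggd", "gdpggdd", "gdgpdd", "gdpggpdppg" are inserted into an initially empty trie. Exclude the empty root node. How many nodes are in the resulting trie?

25

Count nodes per top-level branch (shared prefixes stored once):
  'g'-branch (gdgpdd, gdpdd, gdpggd, gdpggdd, gdpggpd, gdpggpdppg, gdppdpdggd): 25 nodes
Sum: 25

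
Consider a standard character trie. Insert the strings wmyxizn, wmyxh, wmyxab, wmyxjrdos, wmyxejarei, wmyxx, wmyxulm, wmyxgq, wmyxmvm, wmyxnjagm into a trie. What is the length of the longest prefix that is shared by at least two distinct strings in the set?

Look for the deepest trie node that still has at least two words in its subtree.
e.g. "wmyxab" and "wmyxejarei" share the prefix "wmyx" of length 4; no pair shares a longer one.
Longest shared-prefix length: 4

4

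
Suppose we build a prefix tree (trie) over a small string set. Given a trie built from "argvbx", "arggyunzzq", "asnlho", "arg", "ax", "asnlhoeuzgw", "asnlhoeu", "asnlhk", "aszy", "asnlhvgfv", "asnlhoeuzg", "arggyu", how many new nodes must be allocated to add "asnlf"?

"asnl" is already a path in the trie; the remaining "f" must be added.
So 5 − 4 = 1 new nodes.

1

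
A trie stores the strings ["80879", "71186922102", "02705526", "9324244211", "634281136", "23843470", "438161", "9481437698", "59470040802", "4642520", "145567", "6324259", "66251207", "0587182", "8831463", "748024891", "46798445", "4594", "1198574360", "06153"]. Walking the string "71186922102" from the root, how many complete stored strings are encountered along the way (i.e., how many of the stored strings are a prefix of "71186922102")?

1

Walk "71186922102" from the root; an end-of-word marker is hit whenever a stored word is a prefix of "71186922102".
Prefixes of the query that are stored words: "71186922102"
Count: 1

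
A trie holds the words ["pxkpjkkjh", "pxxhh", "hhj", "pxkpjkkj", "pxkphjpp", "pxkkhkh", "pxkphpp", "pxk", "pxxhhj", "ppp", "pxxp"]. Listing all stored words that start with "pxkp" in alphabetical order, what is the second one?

Words with prefix "pxkp", in lexicographic order: "pxkphjpp", "pxkphpp", "pxkpjkkj", "pxkpjkkjh"
The 2nd is pxkphpp.

pxkphpp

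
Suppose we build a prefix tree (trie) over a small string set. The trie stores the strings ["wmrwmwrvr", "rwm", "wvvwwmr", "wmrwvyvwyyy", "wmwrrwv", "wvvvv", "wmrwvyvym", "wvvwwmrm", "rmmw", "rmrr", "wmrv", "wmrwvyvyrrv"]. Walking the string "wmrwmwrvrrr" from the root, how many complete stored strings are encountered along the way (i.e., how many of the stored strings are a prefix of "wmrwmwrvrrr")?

1

Traverse "wmrwmwrvrrr" character by character; count nodes along the way that are marked as word ends.
Prefixes of the query that are stored words: "wmrwmwrvr"
Count: 1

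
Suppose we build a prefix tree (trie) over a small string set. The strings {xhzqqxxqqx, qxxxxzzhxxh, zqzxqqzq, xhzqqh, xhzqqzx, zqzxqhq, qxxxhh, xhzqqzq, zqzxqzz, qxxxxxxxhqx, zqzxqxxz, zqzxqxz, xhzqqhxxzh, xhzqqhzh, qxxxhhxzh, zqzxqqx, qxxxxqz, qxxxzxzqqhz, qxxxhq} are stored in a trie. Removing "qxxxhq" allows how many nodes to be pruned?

1

After clearing the end-marker at "qxxxhq", prune upward until reaching a node still needed by another word.
The suffix "q" (1 node) is used only by "qxxxhq"; the node for "qxxxh" still has the child "h", so pruning stops there.
Nodes removed: 1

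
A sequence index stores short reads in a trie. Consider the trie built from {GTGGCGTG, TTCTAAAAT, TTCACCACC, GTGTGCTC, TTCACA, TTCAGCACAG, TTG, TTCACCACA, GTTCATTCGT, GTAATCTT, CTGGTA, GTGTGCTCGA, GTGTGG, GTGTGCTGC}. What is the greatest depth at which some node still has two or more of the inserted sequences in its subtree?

Look for the deepest trie node that still has at least two words in its subtree.
"GTGTGCTC" and "GTGTGCTCGA" agree on "GTGTGCTC" (8 characters) before diverging; nothing deeper is shared.
Longest shared-prefix length: 8

8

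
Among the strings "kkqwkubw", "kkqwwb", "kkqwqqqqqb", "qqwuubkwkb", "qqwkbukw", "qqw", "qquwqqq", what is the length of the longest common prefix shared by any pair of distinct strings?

4

The deepest shared node is where two words last agree before diverging.
e.g. "kkqwkubw" and "kkqwqqqqqb" share the prefix "kkqw" of length 4; no pair shares a longer one.
Longest shared-prefix length: 4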